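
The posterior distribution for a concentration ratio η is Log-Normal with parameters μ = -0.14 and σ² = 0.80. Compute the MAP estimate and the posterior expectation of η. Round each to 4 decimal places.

Mode = exp(μ − σ²) = exp(-0.94) = 0.3906.
Mean = exp(μ + σ²/2) = exp(0.260) = 1.2969.

MAP = 0.3906, posterior mean = 1.2969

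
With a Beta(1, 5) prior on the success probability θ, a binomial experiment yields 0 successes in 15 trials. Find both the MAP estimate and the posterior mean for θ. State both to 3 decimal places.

MAP: 0.000. Posterior mean: 0.048.

Posterior: Beta(1+0, 5+15) = Beta(1, 20).
Since α = 1 ≤ 1 and β > 1, the Beta density is monotone decreasing on [0,1]; the mode is at 0.
Mean = 1/(1+20) = 0.048.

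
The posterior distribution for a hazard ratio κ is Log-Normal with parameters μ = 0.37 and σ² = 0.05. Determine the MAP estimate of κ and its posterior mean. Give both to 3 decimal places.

Mode = exp(μ − σ²) = exp(0.32) = 1.377.
Mean = exp(μ + σ²/2) = exp(0.395) = 1.484.

MAP = 1.377, posterior mean = 1.484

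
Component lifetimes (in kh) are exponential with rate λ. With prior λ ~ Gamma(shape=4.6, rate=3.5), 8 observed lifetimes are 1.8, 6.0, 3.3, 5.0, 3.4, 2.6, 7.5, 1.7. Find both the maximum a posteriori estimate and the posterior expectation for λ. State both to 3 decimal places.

Σ times = 31.3. Posterior: Gamma(shape = 4.6+8 = 12.6, rate = 3.5+31.3 = 34.8).
Mode = (α−1)/β = 11.6/34.8 = 0.333.
Mean = α/β = 12.6/34.8 = 0.362.

λ_MAP = 0.333, E[λ|data] = 0.362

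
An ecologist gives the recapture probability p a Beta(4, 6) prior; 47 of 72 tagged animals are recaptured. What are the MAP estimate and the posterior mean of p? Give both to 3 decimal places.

Posterior: Beta(4+47, 6+25) = Beta(51, 31).
Mode = (51−1)/(51+31−2) = 50/80 = 0.625.
Mean = 51/(51+31) = 51/82 = 0.622.

p_MAP = 0.625, E[p|data] = 0.622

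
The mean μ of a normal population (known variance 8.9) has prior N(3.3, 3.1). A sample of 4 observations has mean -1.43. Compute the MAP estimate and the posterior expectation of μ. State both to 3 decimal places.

Posterior for μ is Normal. Precision-weighted mean: (1/3.1·3.3 + 4/8.9·-1.43) / (1/3.1 + 4/8.9) = 0.546.
A Normal posterior is symmetric, so mode = mean.

MAP estimate = 0.546, posterior expectation = 0.546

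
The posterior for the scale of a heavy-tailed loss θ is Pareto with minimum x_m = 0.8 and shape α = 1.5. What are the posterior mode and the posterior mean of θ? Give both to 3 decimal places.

MAP = 0.800; posterior mean = 2.400

The Pareto density is strictly decreasing on [x_m, ∞), so the mode is x_m = 0.800.
Mean = α·x_m/(α−1) = 1.5·0.8/0.5 = 2.400.
The mean is pulled above the mode by the posterior's right skew.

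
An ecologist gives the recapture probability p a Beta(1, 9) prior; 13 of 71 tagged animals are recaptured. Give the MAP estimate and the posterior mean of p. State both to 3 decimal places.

p_MAP = 0.165, E[p|data] = 0.173

Posterior: Beta(1+13, 9+58) = Beta(14, 67).
Mode = (14−1)/(14+67−2) = 13/79 = 0.165.
Mean = 14/(14+67) = 14/81 = 0.173.
Mean > mode: the posterior has a right tail.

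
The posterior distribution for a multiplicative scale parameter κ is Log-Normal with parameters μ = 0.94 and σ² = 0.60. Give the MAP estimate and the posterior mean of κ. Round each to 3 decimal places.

MAP: 1.405. Posterior mean: 3.456.

Mode = exp(μ − σ²) = exp(0.34) = 1.405.
Mean = exp(μ + σ²/2) = exp(1.240) = 3.456.
Mean > mode: the posterior has a right tail.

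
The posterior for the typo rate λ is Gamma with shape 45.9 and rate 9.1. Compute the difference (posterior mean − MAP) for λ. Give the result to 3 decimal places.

0.110

Mode = (α−1)/β = 44.9/9.1 = 4.934.
Mean = α/β = 45.9/9.1 = 5.044.
Difference = 5.044 − 4.934 = 0.110.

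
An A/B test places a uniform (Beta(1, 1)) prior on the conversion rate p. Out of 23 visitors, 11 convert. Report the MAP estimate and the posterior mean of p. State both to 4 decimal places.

MAP: 0.4783. Posterior mean: 0.4800.

Posterior: Beta(1+11, 1+12) = Beta(12, 13).
Mode = (12−1)/(12+13−2) = 11/23 = 0.4783.
Mean = 12/(12+13) = 12/25 = 0.4800.
Mean > mode: the posterior has a right tail.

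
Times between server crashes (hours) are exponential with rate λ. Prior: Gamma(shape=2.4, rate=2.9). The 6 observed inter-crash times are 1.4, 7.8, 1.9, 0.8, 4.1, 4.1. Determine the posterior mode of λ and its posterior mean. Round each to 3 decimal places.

λ_MAP = 0.322, E[λ|data] = 0.365

Σ times = 20.1. Posterior: Gamma(shape = 2.4+6 = 8.4, rate = 2.9+20.1 = 23.0).
Mode = (α−1)/β = 7.4/23.0 = 0.322.
Mean = α/β = 8.4/23.0 = 0.365.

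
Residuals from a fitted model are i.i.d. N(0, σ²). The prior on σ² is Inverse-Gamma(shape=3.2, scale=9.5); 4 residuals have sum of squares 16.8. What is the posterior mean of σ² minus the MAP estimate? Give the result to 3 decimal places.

Posterior: Inverse-Gamma(shape = 3.2+4/2 = 5.2, scale = 9.5+16.8/2 = 17.9).
Mode = β/(α+1) = 17.9/6.2 = 2.887.
Mean = β/(α−1) = 17.9/4.2 = 4.262.
Difference = 4.262 − 2.887 = 1.375.

1.375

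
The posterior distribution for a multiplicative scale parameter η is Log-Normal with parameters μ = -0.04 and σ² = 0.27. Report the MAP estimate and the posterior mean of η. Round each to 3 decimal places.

MAP = 0.733, posterior mean = 1.100

Mode = exp(μ − σ²) = exp(-0.31) = 0.733.
Mean = exp(μ + σ²/2) = exp(0.095) = 1.100.
Right-skewed posterior ⇒ mode < mean.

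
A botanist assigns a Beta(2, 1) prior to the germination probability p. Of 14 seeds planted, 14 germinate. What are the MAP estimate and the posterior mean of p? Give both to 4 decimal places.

Posterior: Beta(2+14, 1+0) = Beta(16, 1).
Since β = 1 ≤ 1 and α > 1, the Beta density is monotone increasing on [0,1]; the mode is at 1.
Mean = 16/(16+1) = 0.9412.

p_MAP = 1.0000, E[p|data] = 0.9412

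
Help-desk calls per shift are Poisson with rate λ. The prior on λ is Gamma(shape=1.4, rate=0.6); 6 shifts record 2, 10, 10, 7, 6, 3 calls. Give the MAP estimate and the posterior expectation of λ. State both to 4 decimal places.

Σ counts = 38. Posterior: Gamma(shape = 1.4+38 = 39.4, rate = 0.6+6 = 6.6).
Mode = (α−1)/β = 38.4/6.6 = 5.8182.
Mean = α/β = 39.4/6.6 = 5.9697.

λ_MAP = 5.8182, E[λ|data] = 5.9697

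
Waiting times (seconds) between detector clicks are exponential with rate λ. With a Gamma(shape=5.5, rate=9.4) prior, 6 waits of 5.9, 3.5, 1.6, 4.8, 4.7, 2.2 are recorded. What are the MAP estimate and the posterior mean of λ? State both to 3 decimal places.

MAP = 0.327, posterior mean = 0.358

Σ times = 22.7. Posterior: Gamma(shape = 5.5+6 = 11.5, rate = 9.4+22.7 = 32.1).
Mode = (α−1)/β = 10.5/32.1 = 0.327.
Mean = α/β = 11.5/32.1 = 0.358.
The mean is pulled above the mode by the posterior's right skew.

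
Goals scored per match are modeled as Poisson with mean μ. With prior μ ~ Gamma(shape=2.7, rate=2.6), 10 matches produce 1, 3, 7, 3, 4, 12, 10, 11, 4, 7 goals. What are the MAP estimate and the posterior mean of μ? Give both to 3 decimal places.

Σ counts = 62. Posterior: Gamma(shape = 2.7+62 = 64.7, rate = 2.6+10 = 12.6).
Mode = (α−1)/β = 63.7/12.6 = 5.056.
Mean = α/β = 64.7/12.6 = 5.135.
Mean > mode: the posterior has a right tail.

MAP = 5.056, posterior mean = 5.135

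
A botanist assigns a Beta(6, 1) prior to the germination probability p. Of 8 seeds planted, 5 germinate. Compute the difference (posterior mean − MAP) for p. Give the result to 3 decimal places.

Posterior: Beta(6+5, 1+3) = Beta(11, 4).
Mode = (11−1)/(11+4−2) = 10/13 = 0.769.
Mean = 11/(11+4) = 11/15 = 0.733.
Difference = 0.733 − 0.769 = -0.036.
Mode > mean: the posterior has a left tail.

-0.036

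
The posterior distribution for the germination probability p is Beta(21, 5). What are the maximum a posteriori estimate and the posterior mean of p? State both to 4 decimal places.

MAP = 0.8333; posterior mean = 0.8077

Mode = (21−1)/(21+5−2) = 20/24 = 0.8333.
Mean = 21/(21+5) = 21/26 = 0.8077.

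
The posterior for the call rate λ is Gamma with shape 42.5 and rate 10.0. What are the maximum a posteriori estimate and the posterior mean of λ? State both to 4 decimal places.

Mode = (α−1)/β = 41.5/10.0 = 4.1500.
Mean = α/β = 42.5/10.0 = 4.2500.
The posterior is right-skewed, so the mean exceeds the mode.

maximum a posteriori estimate = 4.1500, posterior mean = 4.2500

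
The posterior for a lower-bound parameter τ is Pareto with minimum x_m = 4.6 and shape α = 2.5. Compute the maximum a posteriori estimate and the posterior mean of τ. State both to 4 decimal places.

maximum a posteriori estimate = 4.6000, posterior mean = 7.6667

The Pareto density is strictly decreasing on [x_m, ∞), so the mode is x_m = 4.6000.
Mean = α·x_m/(α−1) = 2.5·4.6/1.5 = 7.6667.
Mean > mode: the posterior has a right tail.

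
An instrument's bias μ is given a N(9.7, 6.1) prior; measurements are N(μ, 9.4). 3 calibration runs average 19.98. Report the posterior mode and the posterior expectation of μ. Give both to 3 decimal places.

Posterior for μ is Normal. Precision-weighted mean: (1/6.1·9.7 + 3/9.4·19.98) / (1/6.1 + 3/9.4) = 16.491.
A Normal posterior is symmetric, so mode = mean.

MAP = 16.491; posterior mean = 16.491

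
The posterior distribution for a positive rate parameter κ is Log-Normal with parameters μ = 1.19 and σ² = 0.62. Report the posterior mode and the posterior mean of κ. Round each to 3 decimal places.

κ_MAP = 1.768, E[κ|data] = 4.482

Mode = exp(μ − σ²) = exp(0.57) = 1.768.
Mean = exp(μ + σ²/2) = exp(1.500) = 4.482.
The posterior is right-skewed, so the mean exceeds the mode.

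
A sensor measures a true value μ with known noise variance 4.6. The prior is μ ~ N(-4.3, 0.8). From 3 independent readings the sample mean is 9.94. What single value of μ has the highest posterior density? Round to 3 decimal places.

0.582

Posterior for μ is Normal. Precision-weighted mean: (1/0.8·-4.3 + 3/4.6·9.94) / (1/0.8 + 3/4.6) = 0.582.
A Normal posterior is symmetric, so mode = mean.
This is the posterior mode — the MAP estimate.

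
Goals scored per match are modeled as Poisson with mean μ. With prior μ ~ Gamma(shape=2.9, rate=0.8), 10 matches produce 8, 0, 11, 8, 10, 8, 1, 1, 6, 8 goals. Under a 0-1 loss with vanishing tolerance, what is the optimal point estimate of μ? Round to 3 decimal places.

Σ counts = 61. Posterior: Gamma(shape = 2.9+61 = 63.9, rate = 0.8+10 = 10.8).
Mode = (α−1)/β = 62.9/10.8 = 5.824.
Mean = α/β = 63.9/10.8 = 5.917.
This is the posterior mode — the MAP estimate.

5.824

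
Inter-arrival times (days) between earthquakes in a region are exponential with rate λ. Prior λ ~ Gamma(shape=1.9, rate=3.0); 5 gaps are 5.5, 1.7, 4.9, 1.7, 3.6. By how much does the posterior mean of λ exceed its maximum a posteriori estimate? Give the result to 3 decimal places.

Σ times = 17.4. Posterior: Gamma(shape = 1.9+5 = 6.9, rate = 3.0+17.4 = 20.4).
Mode = (α−1)/β = 5.9/20.4 = 0.289.
Mean = α/β = 6.9/20.4 = 0.338.
Difference = 0.338 − 0.289 = 0.049.
Right-skewed posterior ⇒ mode < mean.

0.049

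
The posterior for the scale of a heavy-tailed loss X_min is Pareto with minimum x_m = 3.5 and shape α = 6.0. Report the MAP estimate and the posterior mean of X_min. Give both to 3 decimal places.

MAP = 3.500; posterior mean = 4.200

The Pareto density is strictly decreasing on [x_m, ∞), so the mode is x_m = 3.500.
Mean = α·x_m/(α−1) = 6.0·3.5/5.0 = 4.200.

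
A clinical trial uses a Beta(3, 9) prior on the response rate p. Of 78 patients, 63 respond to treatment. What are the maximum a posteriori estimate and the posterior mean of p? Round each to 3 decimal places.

MAP = 0.739, posterior mean = 0.733

Posterior: Beta(3+63, 9+15) = Beta(66, 24).
Mode = (66−1)/(66+24−2) = 65/88 = 0.739.
Mean = 66/(66+24) = 66/90 = 0.733.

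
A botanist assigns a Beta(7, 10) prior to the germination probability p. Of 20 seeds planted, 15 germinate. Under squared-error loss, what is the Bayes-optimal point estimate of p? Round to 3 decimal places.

Posterior: Beta(7+15, 10+5) = Beta(22, 15).
Mode = (22−1)/(22+15−2) = 21/35 = 0.600.
Mean = 22/(22+15) = 22/37 = 0.595.
Squared-error loss ⇒ the optimal estimator is the posterior mean.

0.595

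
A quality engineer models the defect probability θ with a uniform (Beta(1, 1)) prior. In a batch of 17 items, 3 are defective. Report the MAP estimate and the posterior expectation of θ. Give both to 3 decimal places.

Posterior: Beta(1+3, 1+14) = Beta(4, 15).
Mode = (4−1)/(4+15−2) = 3/17 = 0.176.
With a flat prior the MAP equals the MLE, 3/17.
Mean = 4/(4+15) = 4/19 = 0.211.

MAP estimate = 0.176, posterior expectation = 0.211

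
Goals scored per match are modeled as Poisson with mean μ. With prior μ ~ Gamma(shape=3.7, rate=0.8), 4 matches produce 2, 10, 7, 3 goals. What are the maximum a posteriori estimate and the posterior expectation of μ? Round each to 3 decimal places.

Σ counts = 22. Posterior: Gamma(shape = 3.7+22 = 25.7, rate = 0.8+4 = 4.8).
Mode = (α−1)/β = 24.7/4.8 = 5.146.
Mean = α/β = 25.7/4.8 = 5.354.
The mean is pulled above the mode by the posterior's right skew.

MAP = 5.146; posterior mean = 5.354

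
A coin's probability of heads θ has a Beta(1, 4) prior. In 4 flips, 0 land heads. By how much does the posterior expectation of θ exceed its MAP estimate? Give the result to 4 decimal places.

0.1111

Posterior: Beta(1+0, 4+4) = Beta(1, 8).
Since α = 1 ≤ 1 and β > 1, the Beta density is monotone decreasing on [0,1]; the mode is at 0.
Mean = 1/(1+8) = 0.1111.
Difference = 0.1111 − 0.0000 = 0.1111.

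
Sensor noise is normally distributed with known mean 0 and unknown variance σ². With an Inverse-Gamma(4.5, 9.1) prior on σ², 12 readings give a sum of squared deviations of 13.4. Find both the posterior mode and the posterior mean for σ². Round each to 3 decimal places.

posterior mode = 1.374, posterior mean = 1.663

Posterior: Inverse-Gamma(shape = 4.5+12/2 = 10.5, scale = 9.1+13.4/2 = 15.8).
Mode = β/(α+1) = 15.8/11.5 = 1.374.
Mean = β/(α−1) = 15.8/9.5 = 1.663.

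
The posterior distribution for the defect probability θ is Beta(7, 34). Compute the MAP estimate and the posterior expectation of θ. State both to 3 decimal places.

MAP = 0.154, posterior mean = 0.171

Mode = (7−1)/(7+34−2) = 6/39 = 0.154.
Mean = 7/(7+34) = 7/41 = 0.171.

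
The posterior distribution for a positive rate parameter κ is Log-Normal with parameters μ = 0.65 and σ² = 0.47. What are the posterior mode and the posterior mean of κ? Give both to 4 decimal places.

MAP = 1.1972; posterior mean = 2.4230

Mode = exp(μ − σ²) = exp(0.18) = 1.1972.
Mean = exp(μ + σ²/2) = exp(0.885) = 2.4230.
The posterior is right-skewed, so the mean exceeds the mode.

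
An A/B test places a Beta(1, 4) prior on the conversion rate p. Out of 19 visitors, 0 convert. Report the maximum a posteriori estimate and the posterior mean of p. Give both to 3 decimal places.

Posterior: Beta(1+0, 4+19) = Beta(1, 23).
Since α = 1 ≤ 1 and β > 1, the Beta density is monotone decreasing on [0,1]; the mode is at 0.
Mean = 1/(1+23) = 0.042.

MAP: 0.000. Posterior mean: 0.042.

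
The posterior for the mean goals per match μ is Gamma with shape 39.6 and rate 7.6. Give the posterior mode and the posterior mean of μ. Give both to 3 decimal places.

MAP: 5.079. Posterior mean: 5.211.

Mode = (α−1)/β = 38.6/7.6 = 5.079.
Mean = α/β = 39.6/7.6 = 5.211.
The posterior is right-skewed, so the mean exceeds the mode.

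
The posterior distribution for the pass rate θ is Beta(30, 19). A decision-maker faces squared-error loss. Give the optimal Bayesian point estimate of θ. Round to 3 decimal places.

Mode = (30−1)/(30+19−2) = 29/47 = 0.617.
Mean = 30/(30+19) = 30/49 = 0.612.
Squared-error loss ⇒ the optimal estimator is the posterior mean.

0.612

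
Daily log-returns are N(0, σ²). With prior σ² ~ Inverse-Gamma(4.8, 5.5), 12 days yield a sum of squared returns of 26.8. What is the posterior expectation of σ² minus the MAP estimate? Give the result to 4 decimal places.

0.3269

Posterior: Inverse-Gamma(shape = 4.8+12/2 = 10.8, scale = 5.5+26.8/2 = 18.9).
Mode = β/(α+1) = 18.9/11.8 = 1.6017.
Mean = β/(α−1) = 18.9/9.8 = 1.9286.
Difference = 1.9286 − 1.6017 = 0.3269.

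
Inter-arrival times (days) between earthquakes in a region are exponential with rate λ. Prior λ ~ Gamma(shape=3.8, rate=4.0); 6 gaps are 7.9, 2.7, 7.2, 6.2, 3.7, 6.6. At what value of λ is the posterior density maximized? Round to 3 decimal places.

Σ times = 34.3. Posterior: Gamma(shape = 3.8+6 = 9.8, rate = 4.0+34.3 = 38.3).
Mode = (α−1)/β = 8.8/38.3 = 0.230.
Mean = α/β = 9.8/38.3 = 0.256.
This is the posterior mode — the MAP estimate.

0.230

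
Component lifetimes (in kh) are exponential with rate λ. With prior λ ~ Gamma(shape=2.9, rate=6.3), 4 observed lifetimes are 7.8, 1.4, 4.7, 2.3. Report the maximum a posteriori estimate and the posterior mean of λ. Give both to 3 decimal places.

Σ times = 16.2. Posterior: Gamma(shape = 2.9+4 = 6.9, rate = 6.3+16.2 = 22.5).
Mode = (α−1)/β = 5.9/22.5 = 0.262.
Mean = α/β = 6.9/22.5 = 0.307.

MAP = 0.262; posterior mean = 0.307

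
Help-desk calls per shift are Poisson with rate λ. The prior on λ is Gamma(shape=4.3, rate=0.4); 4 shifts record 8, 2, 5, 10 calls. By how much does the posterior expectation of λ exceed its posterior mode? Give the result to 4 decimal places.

0.2273

Σ counts = 25. Posterior: Gamma(shape = 4.3+25 = 29.3, rate = 0.4+4 = 4.4).
Mode = (α−1)/β = 28.3/4.4 = 6.4318.
Mean = α/β = 29.3/4.4 = 6.6591.
Difference = 6.6591 − 6.4318 = 0.2273.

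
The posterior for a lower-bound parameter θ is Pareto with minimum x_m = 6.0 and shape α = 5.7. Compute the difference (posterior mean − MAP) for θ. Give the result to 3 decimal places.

1.277

The Pareto density is strictly decreasing on [x_m, ∞), so the mode is x_m = 6.000.
Mean = α·x_m/(α−1) = 5.7·6.0/4.7 = 7.277.
Difference = 7.277 − 6.000 = 1.277.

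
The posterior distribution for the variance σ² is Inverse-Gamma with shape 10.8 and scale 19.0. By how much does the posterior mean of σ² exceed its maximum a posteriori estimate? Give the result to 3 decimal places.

0.329

Mode = β/(α+1) = 19.0/11.8 = 1.610.
Mean = β/(α−1) = 19.0/9.8 = 1.939.
Difference = 1.939 − 1.610 = 0.329.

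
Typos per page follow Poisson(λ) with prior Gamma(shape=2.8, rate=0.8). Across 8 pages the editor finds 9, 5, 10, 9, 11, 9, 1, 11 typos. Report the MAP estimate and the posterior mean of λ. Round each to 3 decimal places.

Σ counts = 65. Posterior: Gamma(shape = 2.8+65 = 67.8, rate = 0.8+8 = 8.8).
Mode = (α−1)/β = 66.8/8.8 = 7.591.
Mean = α/β = 67.8/8.8 = 7.705.

MAP estimate = 7.591, posterior mean = 7.705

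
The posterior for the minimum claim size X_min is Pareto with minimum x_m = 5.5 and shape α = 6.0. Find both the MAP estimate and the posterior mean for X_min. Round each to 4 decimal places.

The Pareto density is strictly decreasing on [x_m, ∞), so the mode is x_m = 5.5000.
Mean = α·x_m/(α−1) = 6.0·5.5/5.0 = 6.6000.
The posterior is right-skewed, so the mean exceeds the mode.

MAP: 5.5000. Posterior mean: 6.6000.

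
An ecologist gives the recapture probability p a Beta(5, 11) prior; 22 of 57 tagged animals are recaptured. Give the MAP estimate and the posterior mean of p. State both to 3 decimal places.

MAP = 0.366; posterior mean = 0.370

Posterior: Beta(5+22, 11+35) = Beta(27, 46).
Mode = (27−1)/(27+46−2) = 26/71 = 0.366.
Mean = 27/(27+46) = 27/73 = 0.370.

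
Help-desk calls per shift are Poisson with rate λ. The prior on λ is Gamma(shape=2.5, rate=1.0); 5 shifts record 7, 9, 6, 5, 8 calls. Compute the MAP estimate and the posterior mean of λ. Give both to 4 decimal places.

MAP: 6.0833. Posterior mean: 6.2500.

Σ counts = 35. Posterior: Gamma(shape = 2.5+35 = 37.5, rate = 1.0+5 = 6.0).
Mode = (α−1)/β = 36.5/6.0 = 6.0833.
Mean = α/β = 37.5/6.0 = 6.2500.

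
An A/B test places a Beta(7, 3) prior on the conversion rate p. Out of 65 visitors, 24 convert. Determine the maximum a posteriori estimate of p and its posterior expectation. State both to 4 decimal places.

maximum a posteriori estimate = 0.4110, posterior expectation = 0.4133

Posterior: Beta(7+24, 3+41) = Beta(31, 44).
Mode = (31−1)/(31+44−2) = 30/73 = 0.4110.
Mean = 31/(31+44) = 31/75 = 0.4133.
Mean > mode: the posterior has a right tail.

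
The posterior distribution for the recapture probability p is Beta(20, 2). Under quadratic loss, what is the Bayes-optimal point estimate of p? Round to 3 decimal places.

0.909

Mode = (20−1)/(20+2−2) = 19/20 = 0.950.
Mean = 20/(20+2) = 20/22 = 0.909.
Quadratic loss ⇒ the optimal estimator is the posterior mean.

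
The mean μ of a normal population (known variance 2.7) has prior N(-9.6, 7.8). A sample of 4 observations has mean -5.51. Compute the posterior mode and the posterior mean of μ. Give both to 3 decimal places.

MAP = -5.836; posterior mean = -5.836

Posterior for μ is Normal. Precision-weighted mean: (1/7.8·-9.6 + 4/2.7·-5.51) / (1/7.8 + 4/2.7) = -5.836.
A Normal posterior is symmetric, so mode = mean.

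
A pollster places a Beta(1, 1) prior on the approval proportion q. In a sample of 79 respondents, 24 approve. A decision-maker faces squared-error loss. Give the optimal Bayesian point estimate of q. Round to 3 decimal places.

Posterior: Beta(1+24, 1+55) = Beta(25, 56).
Mode = (25−1)/(25+56−2) = 24/79 = 0.304.
With a flat prior the MAP equals the MLE, 24/79.
Mean = 25/(25+56) = 25/81 = 0.309.
Squared-error loss ⇒ the optimal estimator is the posterior mean.

0.309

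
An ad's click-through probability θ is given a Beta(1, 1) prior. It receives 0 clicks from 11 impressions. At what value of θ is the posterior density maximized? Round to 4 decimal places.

Posterior: Beta(1+0, 1+11) = Beta(1, 12).
Since α = 1 ≤ 1 and β > 1, the Beta density is monotone decreasing on [0,1]; the mode is at 0.
Mean = 1/(1+12) = 0.0769.
This is the posterior mode — the MAP estimate.

0.0000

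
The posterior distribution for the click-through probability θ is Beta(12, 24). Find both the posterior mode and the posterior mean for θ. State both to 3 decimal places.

posterior mode = 0.324, posterior mean = 0.333

Mode = (12−1)/(12+24−2) = 11/34 = 0.324.
Mean = 12/(12+24) = 12/36 = 0.333.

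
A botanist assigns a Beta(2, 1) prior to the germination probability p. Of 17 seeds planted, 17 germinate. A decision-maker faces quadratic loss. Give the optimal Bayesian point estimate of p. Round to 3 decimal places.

Posterior: Beta(2+17, 1+0) = Beta(19, 1).
Since β = 1 ≤ 1 and α > 1, the Beta density is monotone increasing on [0,1]; the mode is at 1.
Mean = 19/(19+1) = 0.950.
Quadratic loss ⇒ the optimal estimator is the posterior mean.

0.950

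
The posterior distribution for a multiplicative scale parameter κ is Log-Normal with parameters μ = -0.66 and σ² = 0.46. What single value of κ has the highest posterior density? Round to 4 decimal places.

0.3263

Mode = exp(μ − σ²) = exp(-1.12) = 0.3263.
Mean = exp(μ + σ²/2) = exp(-0.430) = 0.6505.
This is the posterior mode — the MAP estimate.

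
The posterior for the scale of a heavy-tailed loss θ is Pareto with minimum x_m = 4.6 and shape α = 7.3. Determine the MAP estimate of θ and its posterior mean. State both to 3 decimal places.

MAP = 4.600; posterior mean = 5.330

The Pareto density is strictly decreasing on [x_m, ∞), so the mode is x_m = 4.600.
Mean = α·x_m/(α−1) = 7.3·4.6/6.3 = 5.330.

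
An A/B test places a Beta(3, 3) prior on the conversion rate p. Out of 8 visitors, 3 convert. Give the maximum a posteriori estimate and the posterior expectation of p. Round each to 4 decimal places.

Posterior: Beta(3+3, 3+5) = Beta(6, 8).
Mode = (6−1)/(6+8−2) = 5/12 = 0.4167.
Mean = 6/(6+8) = 6/14 = 0.4286.
The posterior is right-skewed, so the mean exceeds the mode.

MAP = 0.4167; posterior mean = 0.4286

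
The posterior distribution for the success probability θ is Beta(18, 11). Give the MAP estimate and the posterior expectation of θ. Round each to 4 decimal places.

Mode = (18−1)/(18+11−2) = 17/27 = 0.6296.
Mean = 18/(18+11) = 18/29 = 0.6207.

θ_MAP = 0.6296, E[θ|data] = 0.6207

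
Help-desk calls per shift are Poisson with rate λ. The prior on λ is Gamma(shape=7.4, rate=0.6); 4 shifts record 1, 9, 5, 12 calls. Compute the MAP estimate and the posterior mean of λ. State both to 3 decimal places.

MAP = 7.261, posterior mean = 7.478

Σ counts = 27. Posterior: Gamma(shape = 7.4+27 = 34.4, rate = 0.6+4 = 4.6).
Mode = (α−1)/β = 33.4/4.6 = 7.261.
Mean = α/β = 34.4/4.6 = 7.478.
Mean > mode: the posterior has a right tail.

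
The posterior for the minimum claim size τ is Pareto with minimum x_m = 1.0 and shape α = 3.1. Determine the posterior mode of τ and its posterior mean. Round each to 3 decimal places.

The Pareto density is strictly decreasing on [x_m, ∞), so the mode is x_m = 1.000.
Mean = α·x_m/(α−1) = 3.1·1.0/2.1 = 1.476.

τ_MAP = 1.000, E[τ|data] = 1.476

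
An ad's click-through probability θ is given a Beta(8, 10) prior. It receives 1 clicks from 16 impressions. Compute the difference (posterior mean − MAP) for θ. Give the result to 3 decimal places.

0.015

Posterior: Beta(8+1, 10+15) = Beta(9, 25).
Mode = (9−1)/(9+25−2) = 8/32 = 0.250.
Mean = 9/(9+25) = 9/34 = 0.265.
Difference = 0.265 − 0.250 = 0.015.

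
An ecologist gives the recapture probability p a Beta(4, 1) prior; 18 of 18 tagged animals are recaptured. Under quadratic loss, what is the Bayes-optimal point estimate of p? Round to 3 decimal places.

Posterior: Beta(4+18, 1+0) = Beta(22, 1).
Since β = 1 ≤ 1 and α > 1, the Beta density is monotone increasing on [0,1]; the mode is at 1.
Mean = 22/(22+1) = 0.957.
Quadratic loss ⇒ the optimal estimator is the posterior mean.

0.957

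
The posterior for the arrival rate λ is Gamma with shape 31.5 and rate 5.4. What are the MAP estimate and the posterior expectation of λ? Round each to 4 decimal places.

MAP = 5.6481; posterior mean = 5.8333

Mode = (α−1)/β = 30.5/5.4 = 5.6481.
Mean = α/β = 31.5/5.4 = 5.8333.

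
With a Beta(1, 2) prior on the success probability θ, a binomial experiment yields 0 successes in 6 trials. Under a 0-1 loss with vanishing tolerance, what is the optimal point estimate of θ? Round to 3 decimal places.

Posterior: Beta(1+0, 2+6) = Beta(1, 8).
Since α = 1 ≤ 1 and β > 1, the Beta density is monotone decreasing on [0,1]; the mode is at 0.
Mean = 1/(1+8) = 0.111.
This is the posterior mode — the MAP estimate.

0.000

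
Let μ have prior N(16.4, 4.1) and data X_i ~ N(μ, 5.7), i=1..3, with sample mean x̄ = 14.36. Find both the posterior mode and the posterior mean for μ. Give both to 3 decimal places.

posterior mode = 15.006, posterior mean = 15.006

Posterior for μ is Normal. Precision-weighted mean: (1/4.1·16.4 + 3/5.7·14.36) / (1/4.1 + 3/5.7) = 15.006.
A Normal posterior is symmetric, so mode = mean.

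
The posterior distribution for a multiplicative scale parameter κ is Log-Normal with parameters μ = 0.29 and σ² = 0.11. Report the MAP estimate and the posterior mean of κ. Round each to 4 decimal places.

MAP = 1.1972; posterior mean = 1.4120

Mode = exp(μ − σ²) = exp(0.18) = 1.1972.
Mean = exp(μ + σ²/2) = exp(0.345) = 1.4120.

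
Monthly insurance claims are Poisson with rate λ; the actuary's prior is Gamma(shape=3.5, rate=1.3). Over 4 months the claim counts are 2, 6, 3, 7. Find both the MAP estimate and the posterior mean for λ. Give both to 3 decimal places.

λ_MAP = 3.868, E[λ|data] = 4.057

Σ counts = 18. Posterior: Gamma(shape = 3.5+18 = 21.5, rate = 1.3+4 = 5.3).
Mode = (α−1)/β = 20.5/5.3 = 3.868.
Mean = α/β = 21.5/5.3 = 4.057.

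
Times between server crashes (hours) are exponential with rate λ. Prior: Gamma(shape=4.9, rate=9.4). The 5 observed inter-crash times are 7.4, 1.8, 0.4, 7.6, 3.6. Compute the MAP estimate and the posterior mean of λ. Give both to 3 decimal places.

Σ times = 20.8. Posterior: Gamma(shape = 4.9+5 = 9.9, rate = 9.4+20.8 = 30.2).
Mode = (α−1)/β = 8.9/30.2 = 0.295.
Mean = α/β = 9.9/30.2 = 0.328.

MAP estimate = 0.295, posterior mean = 0.328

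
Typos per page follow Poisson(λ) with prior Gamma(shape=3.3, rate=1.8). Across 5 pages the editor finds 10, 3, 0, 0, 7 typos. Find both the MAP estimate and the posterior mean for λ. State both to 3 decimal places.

Σ counts = 20. Posterior: Gamma(shape = 3.3+20 = 23.3, rate = 1.8+5 = 6.8).
Mode = (α−1)/β = 22.3/6.8 = 3.279.
Mean = α/β = 23.3/6.8 = 3.426.
The posterior is right-skewed, so the mean exceeds the mode.

MAP: 3.279. Posterior mean: 3.426.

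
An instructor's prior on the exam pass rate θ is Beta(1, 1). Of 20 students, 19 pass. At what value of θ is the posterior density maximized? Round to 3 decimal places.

0.950

Posterior: Beta(1+19, 1+1) = Beta(20, 2).
Mode = (20−1)/(20+2−2) = 19/20 = 0.950.
With a flat prior the MAP equals the MLE, 19/20.
Mean = 20/(20+2) = 20/22 = 0.909.
This is the posterior mode — the MAP estimate.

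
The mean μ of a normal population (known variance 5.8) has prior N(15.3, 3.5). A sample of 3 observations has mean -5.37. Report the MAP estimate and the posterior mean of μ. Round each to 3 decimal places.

Posterior for μ is Normal. Precision-weighted mean: (1/3.5·15.3 + 3/5.8·-5.37) / (1/3.5 + 3/5.8) = 1.985.
A Normal posterior is symmetric, so mode = mean.

μ_MAP = 1.985, E[μ|data] = 1.985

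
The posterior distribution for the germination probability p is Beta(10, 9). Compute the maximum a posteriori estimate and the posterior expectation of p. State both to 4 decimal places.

p_MAP = 0.5294, E[p|data] = 0.5263

Mode = (10−1)/(10+9−2) = 9/17 = 0.5294.
Mean = 10/(10+9) = 10/19 = 0.5263.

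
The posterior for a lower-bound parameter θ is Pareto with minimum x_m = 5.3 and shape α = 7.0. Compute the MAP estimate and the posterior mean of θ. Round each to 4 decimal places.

The Pareto density is strictly decreasing on [x_m, ∞), so the mode is x_m = 5.3000.
Mean = α·x_m/(α−1) = 7.0·5.3/6.0 = 6.1833.
The posterior is right-skewed, so the mean exceeds the mode.

θ_MAP = 5.3000, E[θ|data] = 6.1833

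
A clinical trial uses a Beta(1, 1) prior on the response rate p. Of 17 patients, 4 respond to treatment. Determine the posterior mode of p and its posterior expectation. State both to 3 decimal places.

Posterior: Beta(1+4, 1+13) = Beta(5, 14).
Mode = (5−1)/(5+14−2) = 4/17 = 0.235.
With a flat prior the MAP equals the MLE, 4/17.
Mean = 5/(5+14) = 5/19 = 0.263.

p_MAP = 0.235, E[p|data] = 0.263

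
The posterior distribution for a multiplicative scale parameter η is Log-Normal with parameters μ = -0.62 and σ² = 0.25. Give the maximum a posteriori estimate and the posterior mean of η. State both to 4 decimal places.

Mode = exp(μ − σ²) = exp(-0.87) = 0.4190.
Mean = exp(μ + σ²/2) = exp(-0.495) = 0.6096.

MAP: 0.4190. Posterior mean: 0.6096.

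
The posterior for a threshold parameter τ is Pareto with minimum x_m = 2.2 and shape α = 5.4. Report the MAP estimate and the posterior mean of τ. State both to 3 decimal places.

The Pareto density is strictly decreasing on [x_m, ∞), so the mode is x_m = 2.200.
Mean = α·x_m/(α−1) = 5.4·2.2/4.4 = 2.700.
Right-skewed posterior ⇒ mode < mean.

MAP = 2.200, posterior mean = 2.700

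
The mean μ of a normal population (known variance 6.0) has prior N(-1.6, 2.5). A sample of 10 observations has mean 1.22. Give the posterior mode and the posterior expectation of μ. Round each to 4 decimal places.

Posterior for μ is Normal. Precision-weighted mean: (1/2.5·-1.6 + 10/6.0·1.22) / (1/2.5 + 10/6.0) = 0.6742.
A Normal posterior is symmetric, so mode = mean.

MAP = 0.6742; posterior mean = 0.6742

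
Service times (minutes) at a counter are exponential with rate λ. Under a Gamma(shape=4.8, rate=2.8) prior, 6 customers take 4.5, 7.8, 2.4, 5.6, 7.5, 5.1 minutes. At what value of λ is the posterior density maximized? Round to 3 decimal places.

Σ times = 32.9. Posterior: Gamma(shape = 4.8+6 = 10.8, rate = 2.8+32.9 = 35.7).
Mode = (α−1)/β = 9.8/35.7 = 0.275.
Mean = α/β = 10.8/35.7 = 0.303.
This is the posterior mode — the MAP estimate.

0.275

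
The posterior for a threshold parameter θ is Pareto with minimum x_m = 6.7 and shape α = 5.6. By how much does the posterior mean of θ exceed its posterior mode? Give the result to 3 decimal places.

The Pareto density is strictly decreasing on [x_m, ∞), so the mode is x_m = 6.700.
Mean = α·x_m/(α−1) = 5.6·6.7/4.6 = 8.157.
Difference = 8.157 − 6.700 = 1.457.
Mean > mode: the posterior has a right tail.

1.457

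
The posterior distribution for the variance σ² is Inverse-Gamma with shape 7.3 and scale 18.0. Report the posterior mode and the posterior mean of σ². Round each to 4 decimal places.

Mode = β/(α+1) = 18.0/8.3 = 2.1687.
Mean = β/(α−1) = 18.0/6.3 = 2.8571.

MAP = 2.1687; posterior mean = 2.8571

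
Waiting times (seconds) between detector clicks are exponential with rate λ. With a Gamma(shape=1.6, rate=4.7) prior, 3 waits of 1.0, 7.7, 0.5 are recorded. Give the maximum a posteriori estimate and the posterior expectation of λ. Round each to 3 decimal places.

maximum a posteriori estimate = 0.259, posterior expectation = 0.331

Σ times = 9.2. Posterior: Gamma(shape = 1.6+3 = 4.6, rate = 4.7+9.2 = 13.9).
Mode = (α−1)/β = 3.6/13.9 = 0.259.
Mean = α/β = 4.6/13.9 = 0.331.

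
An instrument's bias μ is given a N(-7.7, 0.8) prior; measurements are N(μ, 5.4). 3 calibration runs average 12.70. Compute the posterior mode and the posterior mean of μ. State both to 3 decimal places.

posterior mode = -1.423, posterior mean = -1.423

Posterior for μ is Normal. Precision-weighted mean: (1/0.8·-7.7 + 3/5.4·12.70) / (1/0.8 + 3/5.4) = -1.423.
A Normal posterior is symmetric, so mode = mean.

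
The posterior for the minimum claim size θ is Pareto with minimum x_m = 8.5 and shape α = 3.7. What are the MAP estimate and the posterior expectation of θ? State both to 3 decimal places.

The Pareto density is strictly decreasing on [x_m, ∞), so the mode is x_m = 8.500.
Mean = α·x_m/(α−1) = 3.7·8.5/2.7 = 11.648.

θ_MAP = 8.500, E[θ|data] = 11.648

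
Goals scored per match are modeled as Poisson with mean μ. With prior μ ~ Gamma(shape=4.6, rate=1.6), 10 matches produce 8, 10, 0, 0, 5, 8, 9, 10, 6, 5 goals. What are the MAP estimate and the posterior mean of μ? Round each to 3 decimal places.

Σ counts = 61. Posterior: Gamma(shape = 4.6+61 = 65.6, rate = 1.6+10 = 11.6).
Mode = (α−1)/β = 64.6/11.6 = 5.569.
Mean = α/β = 65.6/11.6 = 5.655.
The mean is pulled above the mode by the posterior's right skew.

MAP = 5.569; posterior mean = 5.655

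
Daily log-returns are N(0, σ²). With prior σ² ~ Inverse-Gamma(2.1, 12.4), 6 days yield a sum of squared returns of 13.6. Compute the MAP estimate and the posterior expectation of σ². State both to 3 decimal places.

Posterior: Inverse-Gamma(shape = 2.1+6/2 = 5.1, scale = 12.4+13.6/2 = 19.2).
Mode = β/(α+1) = 19.2/6.1 = 3.148.
Mean = β/(α−1) = 19.2/4.1 = 4.683.

MAP = 3.148; posterior mean = 4.683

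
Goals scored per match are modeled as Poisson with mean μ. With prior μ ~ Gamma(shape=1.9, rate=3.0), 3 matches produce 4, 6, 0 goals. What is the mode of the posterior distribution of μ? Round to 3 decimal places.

Σ counts = 10. Posterior: Gamma(shape = 1.9+10 = 11.9, rate = 3.0+3 = 6.0).
Mode = (α−1)/β = 10.9/6.0 = 1.817.
Mean = α/β = 11.9/6.0 = 1.983.
This is the posterior mode — the MAP estimate.

1.817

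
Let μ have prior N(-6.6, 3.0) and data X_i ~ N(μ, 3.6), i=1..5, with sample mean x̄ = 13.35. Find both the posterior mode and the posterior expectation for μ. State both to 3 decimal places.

MAP: 9.489. Posterior mean: 9.489.

Posterior for μ is Normal. Precision-weighted mean: (1/3.0·-6.6 + 5/3.6·13.35) / (1/3.0 + 5/3.6) = 9.489.
A Normal posterior is symmetric, so mode = mean.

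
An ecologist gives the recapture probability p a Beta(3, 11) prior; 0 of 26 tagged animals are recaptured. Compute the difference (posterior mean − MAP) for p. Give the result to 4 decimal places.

0.0224

Posterior: Beta(3+0, 11+26) = Beta(3, 37).
Mode = (3−1)/(3+37−2) = 2/38 = 0.0526.
Mean = 3/(3+37) = 3/40 = 0.0750.
Difference = 0.0750 − 0.0526 = 0.0224.
Right-skewed posterior ⇒ mode < mean.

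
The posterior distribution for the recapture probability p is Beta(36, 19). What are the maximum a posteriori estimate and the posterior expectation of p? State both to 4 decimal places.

Mode = (36−1)/(36+19−2) = 35/53 = 0.6604.
Mean = 36/(36+19) = 36/55 = 0.6545.

MAP: 0.6604. Posterior mean: 0.6545.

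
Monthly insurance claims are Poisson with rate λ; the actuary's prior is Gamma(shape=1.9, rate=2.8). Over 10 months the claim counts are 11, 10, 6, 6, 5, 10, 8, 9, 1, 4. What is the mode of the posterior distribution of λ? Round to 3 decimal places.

5.539

Σ counts = 70. Posterior: Gamma(shape = 1.9+70 = 71.9, rate = 2.8+10 = 12.8).
Mode = (α−1)/β = 70.9/12.8 = 5.539.
Mean = α/β = 71.9/12.8 = 5.617.
This is the posterior mode — the MAP estimate.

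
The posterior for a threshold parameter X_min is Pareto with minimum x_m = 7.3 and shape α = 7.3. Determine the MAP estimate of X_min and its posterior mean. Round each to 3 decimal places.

MAP estimate = 7.300, posterior mean = 8.459

The Pareto density is strictly decreasing on [x_m, ∞), so the mode is x_m = 7.300.
Mean = α·x_m/(α−1) = 7.3·7.3/6.3 = 8.459.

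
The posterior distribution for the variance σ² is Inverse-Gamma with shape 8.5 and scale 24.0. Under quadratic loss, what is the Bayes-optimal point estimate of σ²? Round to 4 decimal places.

Mode = β/(α+1) = 24.0/9.5 = 2.5263.
Mean = β/(α−1) = 24.0/7.5 = 3.2000.
Quadratic loss ⇒ the optimal estimator is the posterior mean.

3.2000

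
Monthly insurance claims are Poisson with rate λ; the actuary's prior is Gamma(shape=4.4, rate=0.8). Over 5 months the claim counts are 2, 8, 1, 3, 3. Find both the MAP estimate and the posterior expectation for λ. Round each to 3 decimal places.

λ_MAP = 3.517, E[λ|data] = 3.690

Σ counts = 17. Posterior: Gamma(shape = 4.4+17 = 21.4, rate = 0.8+5 = 5.8).
Mode = (α−1)/β = 20.4/5.8 = 3.517.
Mean = α/β = 21.4/5.8 = 3.690.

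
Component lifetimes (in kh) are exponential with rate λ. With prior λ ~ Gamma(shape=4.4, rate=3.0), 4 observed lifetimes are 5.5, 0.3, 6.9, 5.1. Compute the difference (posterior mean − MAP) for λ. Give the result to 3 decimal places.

0.048

Σ times = 17.8. Posterior: Gamma(shape = 4.4+4 = 8.4, rate = 3.0+17.8 = 20.8).
Mode = (α−1)/β = 7.4/20.8 = 0.356.
Mean = α/β = 8.4/20.8 = 0.404.
Difference = 0.404 − 0.356 = 0.048.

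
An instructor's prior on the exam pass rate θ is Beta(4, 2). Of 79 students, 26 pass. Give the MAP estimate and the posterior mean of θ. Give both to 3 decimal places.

θ_MAP = 0.349, E[θ|data] = 0.353

Posterior: Beta(4+26, 2+53) = Beta(30, 55).
Mode = (30−1)/(30+55−2) = 29/83 = 0.349.
Mean = 30/(30+55) = 30/85 = 0.353.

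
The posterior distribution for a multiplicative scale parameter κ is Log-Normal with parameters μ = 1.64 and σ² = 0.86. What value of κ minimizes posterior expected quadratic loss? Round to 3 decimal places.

Mode = exp(μ − σ²) = exp(0.78) = 2.181.
Mean = exp(μ + σ²/2) = exp(2.070) = 7.925.
Quadratic loss ⇒ the optimal estimator is the posterior mean.

7.925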